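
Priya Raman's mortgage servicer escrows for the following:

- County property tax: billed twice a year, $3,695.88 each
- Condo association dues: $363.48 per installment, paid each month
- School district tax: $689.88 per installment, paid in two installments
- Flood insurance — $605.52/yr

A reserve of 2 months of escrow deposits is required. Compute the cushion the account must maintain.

$2,289.80

County property tax — $3,695.88 × 2 = $7,391.76/yr
Condo association dues — $363.48 × 12 = $4,361.76/yr
School district tax — $689.88 × 2 = $1,379.76/yr
Flood insurance — $605.52/yr
Total per year = $7,391.76 + $4,361.76 + $1,379.76 + $605.52 = $13,738.80
Base monthly escrow = $13,738.80 ÷ 12 = $1,144.90
Cushion = 2 × $1,144.90 = $2,289.80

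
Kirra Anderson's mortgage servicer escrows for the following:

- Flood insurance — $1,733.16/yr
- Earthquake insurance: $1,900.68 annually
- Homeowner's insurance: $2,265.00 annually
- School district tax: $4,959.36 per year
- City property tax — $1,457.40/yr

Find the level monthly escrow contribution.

$1,026.30

Flood insurance = $1,733.16 per year
Earthquake insurance = $1,900.68 per year
Homeowner's insurance = $2,265.00 per year
School district tax = $4,959.36 per year
City property tax = $1,457.40 per year
Annual escrow total = $1,733.16 + $1,900.68 + $2,265.00 + $4,959.36 + $1,457.40 = $12,315.60
Per month = $12,315.60 / 12 = $1,026.30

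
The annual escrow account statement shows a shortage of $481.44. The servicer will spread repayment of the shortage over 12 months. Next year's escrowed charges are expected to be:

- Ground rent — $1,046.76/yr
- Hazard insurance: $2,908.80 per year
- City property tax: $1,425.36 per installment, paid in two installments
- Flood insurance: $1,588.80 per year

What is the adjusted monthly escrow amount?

Ground rent: $1,046.76 per year
Hazard insurance: $2,908.80 per year
City property tax: $1,425.36 × 2 = $2,850.72 per year
Flood insurance: $1,588.80 per year
Total per year = $1,046.76 + $2,908.80 + $2,850.72 + $1,588.80 = $8,395.08
Monthly = $8,395.08 ÷ 12 = $699.59
Shortage per month = $481.44 ÷ 12 = $40.12
Adjusted monthly = $699.59 + $40.12 = $739.71

$739.71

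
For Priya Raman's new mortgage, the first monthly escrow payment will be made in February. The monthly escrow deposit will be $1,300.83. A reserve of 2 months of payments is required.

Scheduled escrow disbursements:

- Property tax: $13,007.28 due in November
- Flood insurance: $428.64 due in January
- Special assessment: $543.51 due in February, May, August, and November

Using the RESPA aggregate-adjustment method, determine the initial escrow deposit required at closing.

Cushion = 2 × $1,300.83 = $2,601.66
Trial balance (start $0, +$1,300.83 each month, − disbursements):
  Feb: +$1,300.83 − $543.51 → $757.32
  Mar: +$1,300.83 → $2,058.15
  Apr: +$1,300.83 → $3,358.98
  May: +$1,300.83 − $543.51 → $4,116.30
  Jun: +$1,300.83 → $5,417.13
  Jul: +$1,300.83 → $6,717.96
  Aug: +$1,300.83 − $543.51 → $7,475.28
  Sep: +$1,300.83 → $8,776.11
  Oct: +$1,300.83 → $10,076.94
  Nov: +$1,300.83 − $13,550.79 → -$2,173.02
  Dec: +$1,300.83 → -$872.19
  Jan: +$1,300.83 − $428.64 → $0.00
Lowest trial balance = -$2,173.02 (Nov)
Initial deposit = cushion − low point = $2,601.66 − (-$2,173.02) = $4,774.68

$4,774.68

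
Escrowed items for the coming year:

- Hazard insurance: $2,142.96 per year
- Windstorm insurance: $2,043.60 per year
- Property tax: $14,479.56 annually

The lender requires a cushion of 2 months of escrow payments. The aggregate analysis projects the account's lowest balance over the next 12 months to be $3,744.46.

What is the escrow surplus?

$633.44

Hazard insurance = $2,142.96 per year
Windstorm insurance = $2,043.60 per year
Property tax = $14,479.56 per year
Annual escrow total = $18,666.12
Monthly = $18,666.12 ÷ 12 = $1,555.51
Required reserve = 2 × $1,555.51 = $3,111.02
Surplus = $3,744.46 − $3,111.02 = $633.44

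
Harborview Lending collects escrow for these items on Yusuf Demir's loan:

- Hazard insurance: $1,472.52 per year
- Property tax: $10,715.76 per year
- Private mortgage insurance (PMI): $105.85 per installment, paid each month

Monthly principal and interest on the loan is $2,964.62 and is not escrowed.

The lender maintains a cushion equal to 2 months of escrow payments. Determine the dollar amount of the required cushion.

$2,243.08

Hazard insurance: $1,472.52
Property tax: $10,715.76
Private mortgage insurance (PMI): $105.85 × 12 = $1,270.20
Total annual escrow = $1,472.52 + $10,715.76 + $1,270.20 = $13,458.48
Monthly = $13,458.48 / 12 = $1,121.54
Required cushion = 2 × $1,121.54 = $2,243.08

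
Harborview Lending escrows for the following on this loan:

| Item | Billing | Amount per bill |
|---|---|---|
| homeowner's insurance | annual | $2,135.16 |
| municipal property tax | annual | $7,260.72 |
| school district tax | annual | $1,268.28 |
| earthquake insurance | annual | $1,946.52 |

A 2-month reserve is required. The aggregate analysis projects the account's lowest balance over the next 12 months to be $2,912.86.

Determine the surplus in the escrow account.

Homeowner's insurance: $2,135.16 annually
Municipal property tax: $7,260.72 annually
School district tax: $1,268.28 annually
Earthquake insurance: $1,946.52 annually
Total annual escrow = $12,610.68
Monthly escrow = $12,610.68 / 12 = $1,050.89
Required cushion = 2 × $1,050.89 = $2,101.78
Surplus = $2,912.86 − $2,101.78 = $811.08

$811.08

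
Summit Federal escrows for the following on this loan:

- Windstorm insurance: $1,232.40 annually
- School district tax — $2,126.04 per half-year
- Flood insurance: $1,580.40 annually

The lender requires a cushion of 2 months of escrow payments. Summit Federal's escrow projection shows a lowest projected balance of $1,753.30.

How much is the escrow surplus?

Windstorm insurance: $1,232.40/yr
School district tax: $2,126.04 × 2 = $4,252.08/yr
Flood insurance: $1,580.40/yr
Total annual escrow = $7,064.88
Monthly escrow = $7,064.88 / 12 = $588.74
Required reserve = 2 × $588.74 = $1,177.48
Excess over cushion: $1,753.30 − $1,177.48 = $575.82

$575.82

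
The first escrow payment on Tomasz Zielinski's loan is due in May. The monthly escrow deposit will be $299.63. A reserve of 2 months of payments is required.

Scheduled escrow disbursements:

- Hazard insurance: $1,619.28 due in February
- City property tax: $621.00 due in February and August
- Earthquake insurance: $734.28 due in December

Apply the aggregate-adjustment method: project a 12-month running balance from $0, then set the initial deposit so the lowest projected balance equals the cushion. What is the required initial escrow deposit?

Cushion = 2 × $299.63 = $599.26
Trial balance (start $0, +$299.63 each month, − disbursements):
  May: +$299.63 → $299.63
  Jun: +$299.63 → $599.26
  Jul: +$299.63 → $898.89
  Aug: +$299.63 − $621.00 → $577.52
  Sep: +$299.63 → $877.15
  Oct: +$299.63 → $1,176.78
  Nov: +$299.63 → $1,476.41
  Dec: +$299.63 − $734.28 → $1,041.76
  Jan: +$299.63 → $1,341.39
  Feb: +$299.63 − $2,240.28 → -$599.26
  Mar: +$299.63 → -$299.63
  Apr: +$299.63 → $0.00
Lowest trial balance = -$599.26 (Feb)
Initial deposit = cushion − low point = $599.26 − (-$599.26) = $1,198.52

$1,198.52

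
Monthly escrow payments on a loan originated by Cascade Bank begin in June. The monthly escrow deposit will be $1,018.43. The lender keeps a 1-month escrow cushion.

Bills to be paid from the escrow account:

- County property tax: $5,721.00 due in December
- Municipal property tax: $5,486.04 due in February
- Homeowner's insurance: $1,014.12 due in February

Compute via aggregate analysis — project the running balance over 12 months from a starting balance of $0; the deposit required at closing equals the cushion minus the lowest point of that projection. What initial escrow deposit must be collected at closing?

Cushion = 1 × $1,018.43 = $1,018.43
Trial balance (start $0, +$1,018.43 each month, − disbursements):
  Jun: +$1,018.43 → $1,018.43
  Jul: +$1,018.43 → $2,036.86
  Aug: +$1,018.43 → $3,055.29
  Sep: +$1,018.43 → $4,073.72
  Oct: +$1,018.43 → $5,092.15
  Nov: +$1,018.43 → $6,110.58
  Dec: +$1,018.43 − $5,721.00 → $1,408.01
  Jan: +$1,018.43 → $2,426.44
  Feb: +$1,018.43 − $6,500.16 → -$3,055.29
  Mar: +$1,018.43 → -$2,036.86
  Apr: +$1,018.43 → -$1,018.43
  May: +$1,018.43 → $0.00
Lowest trial balance = -$3,055.29 (Feb)
Initial deposit = cushion − low point = $1,018.43 − (-$3,055.29) = $4,073.72

$4,073.72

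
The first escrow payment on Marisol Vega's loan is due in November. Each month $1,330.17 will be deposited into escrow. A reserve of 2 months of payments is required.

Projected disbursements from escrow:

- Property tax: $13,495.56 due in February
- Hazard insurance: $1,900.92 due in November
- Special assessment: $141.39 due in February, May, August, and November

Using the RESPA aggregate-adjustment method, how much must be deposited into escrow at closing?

Cushion = 2 × $1,330.17 = $2,660.34
Trial balance (start $0, +$1,330.17 each month, − disbursements):
  Nov: +$1,330.17 − $2,042.31 → -$712.14
  Dec: +$1,330.17 → $618.03
  Jan: +$1,330.17 → $1,948.20
  Feb: +$1,330.17 − $13,636.95 → -$10,358.58
  Mar: +$1,330.17 → -$9,028.41
  Apr: +$1,330.17 → -$7,698.24
  May: +$1,330.17 − $141.39 → -$6,509.46
  Jun: +$1,330.17 → -$5,179.29
  Jul: +$1,330.17 → -$3,849.12
  Aug: +$1,330.17 − $141.39 → -$2,660.34
  Sep: +$1,330.17 → -$1,330.17
  Oct: +$1,330.17 → $0.00
Lowest trial balance = -$10,358.58 (Feb)
Initial deposit = cushion − low point = $2,660.34 − (-$10,358.58) = $13,018.92

$13,018.92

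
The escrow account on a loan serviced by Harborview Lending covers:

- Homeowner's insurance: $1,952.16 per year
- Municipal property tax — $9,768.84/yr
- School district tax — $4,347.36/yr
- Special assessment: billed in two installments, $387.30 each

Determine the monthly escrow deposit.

Homeowner's insurance: $1,952.16 per year
Municipal property tax: $9,768.84 per year
School district tax: $4,347.36 per year
Special assessment: $387.30 × 2 = $774.60 per year
Total per year = $1,952.16 + $9,768.84 + $4,347.36 + $774.60 = $16,842.96
Per month = $16,842.96 / 12 = $1,403.58

$1,403.58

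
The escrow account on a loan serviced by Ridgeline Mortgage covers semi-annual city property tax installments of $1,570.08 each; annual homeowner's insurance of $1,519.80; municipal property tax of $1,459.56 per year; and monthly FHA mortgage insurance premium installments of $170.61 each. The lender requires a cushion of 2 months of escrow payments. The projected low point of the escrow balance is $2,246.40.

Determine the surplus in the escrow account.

$885.26

City property tax = $1,570.08 × 2 = $3,140.16/yr
Homeowner's insurance = $1,519.80/yr
Municipal property tax = $1,459.56/yr
FHA mortgage insurance premium = $170.61 × 12 = $2,047.32/yr
Total annual escrow = $3,140.16 + $1,519.80 + $1,459.56 + $2,047.32 = $8,166.84
Per month = $8,166.84 / 12 = $680.57
Required reserve = 2 × $680.57 = $1,361.14
Surplus = $2,246.40 − $1,361.14 = $885.26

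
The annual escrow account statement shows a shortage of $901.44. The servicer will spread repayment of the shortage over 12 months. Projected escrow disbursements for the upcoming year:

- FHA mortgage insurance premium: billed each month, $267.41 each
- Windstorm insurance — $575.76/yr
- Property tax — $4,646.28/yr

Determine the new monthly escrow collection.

FHA mortgage insurance premium — $267.41 × 12 = $3,208.92 per year
Windstorm insurance — $575.76 per year
Property tax — $4,646.28 per year
Total per year = $3,208.92 + $575.76 + $4,646.28 = $8,430.96
Per month = $8,430.96 ÷ 12 = $702.58
Shortage per month = $901.44 / 12 = $75.12
New monthly escrow = $702.58 + $75.12 = $777.70

$777.70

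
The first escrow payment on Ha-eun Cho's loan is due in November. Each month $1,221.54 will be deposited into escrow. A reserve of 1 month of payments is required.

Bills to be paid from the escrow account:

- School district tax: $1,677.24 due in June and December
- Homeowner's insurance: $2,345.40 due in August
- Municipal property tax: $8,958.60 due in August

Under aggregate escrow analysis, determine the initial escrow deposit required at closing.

$3,664.62

Cushion = 1 × $1,221.54 = $1,221.54
Trial balance (start $0, +$1,221.54 each month, − disbursements):
  Nov: +$1,221.54 → $1,221.54
  Dec: +$1,221.54 − $1,677.24 → $765.84
  Jan: +$1,221.54 → $1,987.38
  Feb: +$1,221.54 → $3,208.92
  Mar: +$1,221.54 → $4,430.46
  Apr: +$1,221.54 → $5,652.00
  May: +$1,221.54 → $6,873.54
  Jun: +$1,221.54 − $1,677.24 → $6,417.84
  Jul: +$1,221.54 → $7,639.38
  Aug: +$1,221.54 − $11,304.00 → -$2,443.08
  Sep: +$1,221.54 → -$1,221.54
  Oct: +$1,221.54 → $0.00
Lowest trial balance = -$2,443.08 (Aug)
Initial deposit = cushion − low point = $1,221.54 − (-$2,443.08) = $3,664.62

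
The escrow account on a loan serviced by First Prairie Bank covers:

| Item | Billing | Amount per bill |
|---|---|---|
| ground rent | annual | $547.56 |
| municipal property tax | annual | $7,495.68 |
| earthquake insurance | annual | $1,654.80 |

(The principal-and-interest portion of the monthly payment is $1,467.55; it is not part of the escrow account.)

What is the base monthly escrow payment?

$808.17

Ground rent: $547.56 annually
Municipal property tax: $7,495.68 annually
Earthquake insurance: $1,654.80 annually
Combined annual = $547.56 + $7,495.68 + $1,654.80 = $9,698.04
Per month = $9,698.04 ÷ 12 = $808.17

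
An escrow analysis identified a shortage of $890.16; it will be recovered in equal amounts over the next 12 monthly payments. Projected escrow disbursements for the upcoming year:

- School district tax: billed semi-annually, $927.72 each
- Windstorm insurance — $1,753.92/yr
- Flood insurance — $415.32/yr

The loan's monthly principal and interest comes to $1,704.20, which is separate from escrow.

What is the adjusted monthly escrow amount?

$409.57

School district tax = $927.72 × 2 = $1,855.44 annually
Windstorm insurance = $1,753.92 annually
Flood insurance = $415.32 annually
Total annual escrow = $4,024.68
Monthly = $4,024.68 ÷ 12 = $335.39
Shortage per month = $890.16 / 12 = $74.18
Adjusted monthly = $335.39 + $74.18 = $409.57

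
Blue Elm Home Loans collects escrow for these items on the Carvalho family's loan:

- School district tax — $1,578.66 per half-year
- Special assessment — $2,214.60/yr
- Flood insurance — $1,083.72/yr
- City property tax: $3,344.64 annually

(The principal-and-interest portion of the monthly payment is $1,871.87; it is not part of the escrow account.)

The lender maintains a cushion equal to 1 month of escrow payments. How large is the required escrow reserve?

$816.69

School district tax — $1,578.66 × 2 = $3,157.32 annually
Special assessment — $2,214.60 annually
Flood insurance — $1,083.72 annually
City property tax — $3,344.64 annually
Combined annual = $9,800.28
Base monthly escrow = $9,800.28 / 12 = $816.69
Cushion = 1 × $816.69 = $816.69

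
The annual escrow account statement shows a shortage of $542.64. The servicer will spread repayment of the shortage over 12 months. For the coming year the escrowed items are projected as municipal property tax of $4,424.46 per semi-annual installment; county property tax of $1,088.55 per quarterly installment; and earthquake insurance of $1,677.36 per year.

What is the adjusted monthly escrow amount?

$1,285.26

Municipal property tax — $4,424.46 × 2 = $8,848.92/yr
County property tax — $1,088.55 × 4 = $4,354.20/yr
Earthquake insurance — $1,677.36/yr
Combined annual = $8,848.92 + $4,354.20 + $1,677.36 = $14,880.48
Monthly = $14,880.48 ÷ 12 = $1,240.04
Shortage per month = $542.64 ÷ 12 = $45.22
New monthly escrow = $1,240.04 + $45.22 = $1,285.26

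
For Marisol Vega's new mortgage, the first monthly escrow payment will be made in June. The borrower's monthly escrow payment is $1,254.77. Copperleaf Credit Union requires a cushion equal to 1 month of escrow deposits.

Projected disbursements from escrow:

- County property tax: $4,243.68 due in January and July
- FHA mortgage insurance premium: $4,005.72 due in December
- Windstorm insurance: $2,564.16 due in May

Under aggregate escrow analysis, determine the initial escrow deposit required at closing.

Cushion = 1 × $1,254.77 = $1,254.77
Trial balance (start $0, +$1,254.77 each month, − disbursements):
  Jun: +$1,254.77 → $1,254.77
  Jul: +$1,254.77 − $4,243.68 → -$1,734.14
  Aug: +$1,254.77 → -$479.37
  Sep: +$1,254.77 → $775.40
  Oct: +$1,254.77 → $2,030.17
  Nov: +$1,254.77 → $3,284.94
  Dec: +$1,254.77 − $4,005.72 → $533.99
  Jan: +$1,254.77 − $4,243.68 → -$2,454.92
  Feb: +$1,254.77 → -$1,200.15
  Mar: +$1,254.77 → $54.62
  Apr: +$1,254.77 → $1,309.39
  May: +$1,254.77 − $2,564.16 → $0.00
Lowest trial balance = -$2,454.92 (Jan)
Initial deposit = cushion − low point = $1,254.77 − (-$2,454.92) = $3,709.69

$3,709.69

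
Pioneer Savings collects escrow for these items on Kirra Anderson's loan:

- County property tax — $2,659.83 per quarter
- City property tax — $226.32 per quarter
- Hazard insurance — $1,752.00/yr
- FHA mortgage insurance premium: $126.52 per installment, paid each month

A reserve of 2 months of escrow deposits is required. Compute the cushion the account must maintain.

County property tax: $2,659.83 × 4 = $10,639.32/yr
City property tax: $226.32 × 4 = $905.28/yr
Hazard insurance: $1,752.00/yr
FHA mortgage insurance premium: $126.52 × 12 = $1,518.24/yr
Annual escrow total = $10,639.32 + $905.28 + $1,752.00 + $1,518.24 = $14,814.84
Base monthly escrow = $14,814.84 ÷ 12 = $1,234.57
Reserve = 2 × $1,234.57 = $2,469.14

$2,469.14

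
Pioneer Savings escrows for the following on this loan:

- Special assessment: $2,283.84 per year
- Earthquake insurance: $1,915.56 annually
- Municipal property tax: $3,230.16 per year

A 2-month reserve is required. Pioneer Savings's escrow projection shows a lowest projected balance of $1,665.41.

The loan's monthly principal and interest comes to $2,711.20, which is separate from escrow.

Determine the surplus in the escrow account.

Special assessment: $2,283.84
Earthquake insurance: $1,915.56
Municipal property tax: $3,230.16
Combined annual = $2,283.84 + $1,915.56 + $3,230.16 = $7,429.56
Per month = $7,429.56 ÷ 12 = $619.13
Required reserve = 2 × $619.13 = $1,238.26
Surplus = $1,665.41 − $1,238.26 = $427.15

$427.15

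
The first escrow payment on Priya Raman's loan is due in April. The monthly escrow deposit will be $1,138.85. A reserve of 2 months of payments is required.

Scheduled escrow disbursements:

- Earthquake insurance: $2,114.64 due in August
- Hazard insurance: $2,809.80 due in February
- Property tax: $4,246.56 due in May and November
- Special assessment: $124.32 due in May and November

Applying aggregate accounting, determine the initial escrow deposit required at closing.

$4,370.88

Cushion = 2 × $1,138.85 = $2,277.70
Trial balance (start $0, +$1,138.85 each month, − disbursements):
  Apr: +$1,138.85 → $1,138.85
  May: +$1,138.85 − $4,370.88 → -$2,093.18
  Jun: +$1,138.85 → -$954.33
  Jul: +$1,138.85 → $184.52
  Aug: +$1,138.85 − $2,114.64 → -$791.27
  Sep: +$1,138.85 → $347.58
  Oct: +$1,138.85 → $1,486.43
  Nov: +$1,138.85 − $4,370.88 → -$1,745.60
  Dec: +$1,138.85 → -$606.75
  Jan: +$1,138.85 → $532.10
  Feb: +$1,138.85 − $2,809.80 → -$1,138.85
  Mar: +$1,138.85 → $0.00
Lowest trial balance = -$2,093.18 (May)
Initial deposit = cushion − low point = $2,277.70 − (-$2,093.18) = $4,370.88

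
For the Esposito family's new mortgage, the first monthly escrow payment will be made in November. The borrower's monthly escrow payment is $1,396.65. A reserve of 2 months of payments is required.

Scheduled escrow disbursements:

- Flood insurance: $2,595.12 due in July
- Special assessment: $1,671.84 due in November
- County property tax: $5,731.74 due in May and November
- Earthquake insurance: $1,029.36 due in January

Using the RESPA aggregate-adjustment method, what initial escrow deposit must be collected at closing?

$8,800.23

Cushion = 2 × $1,396.65 = $2,793.30
Trial balance (start $0, +$1,396.65 each month, − disbursements):
  Nov: +$1,396.65 − $7,403.58 → -$6,006.93
  Dec: +$1,396.65 → -$4,610.28
  Jan: +$1,396.65 − $1,029.36 → -$4,242.99
  Feb: +$1,396.65 → -$2,846.34
  Mar: +$1,396.65 → -$1,449.69
  Apr: +$1,396.65 → -$53.04
  May: +$1,396.65 − $5,731.74 → -$4,388.13
  Jun: +$1,396.65 → -$2,991.48
  Jul: +$1,396.65 − $2,595.12 → -$4,189.95
  Aug: +$1,396.65 → -$2,793.30
  Sep: +$1,396.65 → -$1,396.65
  Oct: +$1,396.65 → $0.00
Lowest trial balance = -$6,006.93 (Nov)
Initial deposit = cushion − low point = $2,793.30 − (-$6,006.93) = $8,800.23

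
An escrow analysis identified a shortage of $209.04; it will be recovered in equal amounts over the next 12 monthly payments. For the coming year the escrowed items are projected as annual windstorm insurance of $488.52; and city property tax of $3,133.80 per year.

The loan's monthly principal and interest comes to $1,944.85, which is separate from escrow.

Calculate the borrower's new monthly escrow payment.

Windstorm insurance — $488.52/yr
City property tax — $3,133.80/yr
Total annual escrow = $488.52 + $3,133.80 = $3,622.32
Monthly escrow = $3,622.32 / 12 = $301.86
Shortage spread = $209.04 / 12 = $17.42/mo
New monthly escrow = $301.86 + $17.42 = $319.28

$319.28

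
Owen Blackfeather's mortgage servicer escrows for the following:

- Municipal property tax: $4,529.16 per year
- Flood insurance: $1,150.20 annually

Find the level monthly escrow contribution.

Municipal property tax — $4,529.16
Flood insurance — $1,150.20
Annual escrow total = $4,529.16 + $1,150.20 = $5,679.36
Monthly escrow = $5,679.36 / 12 = $473.28

$473.28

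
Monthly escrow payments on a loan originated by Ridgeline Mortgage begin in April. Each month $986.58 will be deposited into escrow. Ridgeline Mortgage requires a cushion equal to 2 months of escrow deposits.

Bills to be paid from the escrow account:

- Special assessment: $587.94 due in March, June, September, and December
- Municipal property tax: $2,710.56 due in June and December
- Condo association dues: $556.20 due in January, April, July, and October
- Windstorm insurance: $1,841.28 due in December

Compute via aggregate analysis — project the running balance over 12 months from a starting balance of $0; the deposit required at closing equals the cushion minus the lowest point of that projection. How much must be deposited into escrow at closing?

$3,788.76

Cushion = 2 × $986.58 = $1,973.16
Trial balance (start $0, +$986.58 each month, − disbursements):
  Apr: +$986.58 − $556.20 → $430.38
  May: +$986.58 → $1,416.96
  Jun: +$986.58 − $3,298.50 → -$894.96
  Jul: +$986.58 − $556.20 → -$464.58
  Aug: +$986.58 → $522.00
  Sep: +$986.58 − $587.94 → $920.64
  Oct: +$986.58 − $556.20 → $1,351.02
  Nov: +$986.58 → $2,337.60
  Dec: +$986.58 − $5,139.78 → -$1,815.60
  Jan: +$986.58 − $556.20 → -$1,385.22
  Feb: +$986.58 → -$398.64
  Mar: +$986.58 − $587.94 → $0.00
Lowest trial balance = -$1,815.60 (Dec)
Initial deposit = cushion − low point = $1,973.16 − (-$1,815.60) = $3,788.76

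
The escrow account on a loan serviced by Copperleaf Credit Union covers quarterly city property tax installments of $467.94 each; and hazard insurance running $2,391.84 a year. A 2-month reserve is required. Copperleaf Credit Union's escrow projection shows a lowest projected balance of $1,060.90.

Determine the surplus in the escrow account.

$350.30

City property tax: $467.94 × 4 = $1,871.76/yr
Hazard insurance: $2,391.84/yr
Total per year = $1,871.76 + $2,391.84 = $4,263.60
Monthly = $4,263.60 ÷ 12 = $355.30
Required reserve = 2 × $355.30 = $710.60
Surplus = $1,060.90 − $710.60 = $350.30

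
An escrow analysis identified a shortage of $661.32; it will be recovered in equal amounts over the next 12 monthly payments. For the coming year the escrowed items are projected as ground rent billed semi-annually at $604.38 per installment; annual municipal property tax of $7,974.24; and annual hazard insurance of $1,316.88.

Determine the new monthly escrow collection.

$930.10

Ground rent = $604.38 × 2 = $1,208.76/yr
Municipal property tax = $7,974.24/yr
Hazard insurance = $1,316.88/yr
Combined annual = $10,499.88
Base monthly escrow = $10,499.88 ÷ 12 = $874.99
Shortage spread = $661.32 ÷ 12 = $55.11/mo
New monthly escrow = $874.99 + $55.11 = $930.10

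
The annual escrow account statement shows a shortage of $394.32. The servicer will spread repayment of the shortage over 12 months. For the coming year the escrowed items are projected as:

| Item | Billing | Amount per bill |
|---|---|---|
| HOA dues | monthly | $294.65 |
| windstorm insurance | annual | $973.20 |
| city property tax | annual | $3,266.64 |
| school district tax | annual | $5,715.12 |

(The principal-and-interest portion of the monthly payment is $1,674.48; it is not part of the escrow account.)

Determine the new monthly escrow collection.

$1,157.09

HOA dues — $294.65 × 12 = $3,535.80/yr
Windstorm insurance — $973.20/yr
City property tax — $3,266.64/yr
School district tax — $5,715.12/yr
Annual escrow total = $3,535.80 + $973.20 + $3,266.64 + $5,715.12 = $13,490.76
Per month = $13,490.76 / 12 = $1,124.23
Shortage per month = $394.32 / 12 = $32.86
Adjusted monthly = $1,124.23 + $32.86 = $1,157.09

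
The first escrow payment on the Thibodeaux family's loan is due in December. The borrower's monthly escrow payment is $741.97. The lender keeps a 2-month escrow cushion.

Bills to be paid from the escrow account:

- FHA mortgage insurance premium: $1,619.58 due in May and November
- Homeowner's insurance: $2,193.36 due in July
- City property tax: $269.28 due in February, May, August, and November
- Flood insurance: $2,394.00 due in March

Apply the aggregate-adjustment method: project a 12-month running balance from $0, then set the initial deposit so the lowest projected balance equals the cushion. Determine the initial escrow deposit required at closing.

$2,293.68

Cushion = 2 × $741.97 = $1,483.94
Trial balance (start $0, +$741.97 each month, − disbursements):
  Dec: +$741.97 → $741.97
  Jan: +$741.97 → $1,483.94
  Feb: +$741.97 − $269.28 → $1,956.63
  Mar: +$741.97 − $2,394.00 → $304.60
  Apr: +$741.97 → $1,046.57
  May: +$741.97 − $1,888.86 → -$100.32
  Jun: +$741.97 → $641.65
  Jul: +$741.97 − $2,193.36 → -$809.74
  Aug: +$741.97 − $269.28 → -$337.05
  Sep: +$741.97 → $404.92
  Oct: +$741.97 → $1,146.89
  Nov: +$741.97 − $1,888.86 → $0.00
Lowest trial balance = -$809.74 (Jul)
Initial deposit = cushion − low point = $1,483.94 − (-$809.74) = $2,293.68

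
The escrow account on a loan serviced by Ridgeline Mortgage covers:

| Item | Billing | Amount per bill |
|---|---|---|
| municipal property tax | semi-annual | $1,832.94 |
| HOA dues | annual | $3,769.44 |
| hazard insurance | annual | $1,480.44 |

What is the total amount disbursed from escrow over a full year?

$8,915.76

Municipal property tax — $1,832.94 × 2 = $3,665.88 per year
HOA dues — $3,769.44 per year
Hazard insurance — $1,480.44 per year
Total per year = $8,915.76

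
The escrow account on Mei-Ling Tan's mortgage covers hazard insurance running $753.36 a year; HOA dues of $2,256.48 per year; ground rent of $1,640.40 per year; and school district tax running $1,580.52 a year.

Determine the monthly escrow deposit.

Hazard insurance = $753.36
HOA dues = $2,256.48
Ground rent = $1,640.40
School district tax = $1,580.52
Total per year = $753.36 + $2,256.48 + $1,640.40 + $1,580.52 = $6,230.76
Base monthly escrow = $6,230.76 / 12 = $519.23

$519.23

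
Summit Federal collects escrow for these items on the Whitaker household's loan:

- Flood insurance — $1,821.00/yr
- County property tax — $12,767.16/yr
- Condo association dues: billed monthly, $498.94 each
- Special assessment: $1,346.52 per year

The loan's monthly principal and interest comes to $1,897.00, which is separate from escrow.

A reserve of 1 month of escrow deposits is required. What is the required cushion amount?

$1,826.83

Flood insurance — $1,821.00 per year
County property tax — $12,767.16 per year
Condo association dues — $498.94 × 12 = $5,987.28 per year
Special assessment — $1,346.52 per year
Combined annual = $21,921.96
Per month = $21,921.96 / 12 = $1,826.83
Cushion = 1 × $1,826.83 = $1,826.83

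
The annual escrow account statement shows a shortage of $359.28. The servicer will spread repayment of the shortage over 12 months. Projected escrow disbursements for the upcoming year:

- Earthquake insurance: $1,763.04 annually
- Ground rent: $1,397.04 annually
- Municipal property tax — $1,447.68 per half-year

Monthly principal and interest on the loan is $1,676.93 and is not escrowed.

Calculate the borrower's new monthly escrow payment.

Earthquake insurance — $1,763.04 annually
Ground rent — $1,397.04 annually
Municipal property tax — $1,447.68 × 2 = $2,895.36 annually
Combined annual = $1,763.04 + $1,397.04 + $2,895.36 = $6,055.44
Monthly escrow = $6,055.44 / 12 = $504.62
Shortage spread = $359.28 ÷ 12 = $29.94/mo
Adjusted monthly = $504.62 + $29.94 = $534.56

$534.56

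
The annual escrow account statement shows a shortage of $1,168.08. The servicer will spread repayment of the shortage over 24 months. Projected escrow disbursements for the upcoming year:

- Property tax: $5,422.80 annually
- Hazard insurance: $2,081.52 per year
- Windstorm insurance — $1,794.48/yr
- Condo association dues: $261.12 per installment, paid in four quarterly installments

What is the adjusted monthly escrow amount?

Property tax = $5,422.80 annually
Hazard insurance = $2,081.52 annually
Windstorm insurance = $1,794.48 annually
Condo association dues = $261.12 × 4 = $1,044.48 annually
Yearly total = $10,343.28
Monthly escrow = $10,343.28 ÷ 12 = $861.94
Shortage per month = $1,168.08 ÷ 24 = $48.67
Adjusted monthly = $861.94 + $48.67 = $910.61

$910.61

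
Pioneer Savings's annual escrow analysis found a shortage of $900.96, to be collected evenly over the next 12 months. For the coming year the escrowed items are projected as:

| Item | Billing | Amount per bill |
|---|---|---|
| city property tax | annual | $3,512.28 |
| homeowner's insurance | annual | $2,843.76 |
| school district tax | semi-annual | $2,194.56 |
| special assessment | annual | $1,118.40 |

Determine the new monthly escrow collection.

City property tax — $3,512.28 per year
Homeowner's insurance — $2,843.76 per year
School district tax — $2,194.56 × 2 = $4,389.12 per year
Special assessment — $1,118.40 per year
Total annual escrow = $3,512.28 + $2,843.76 + $4,389.12 + $1,118.40 = $11,863.56
Base monthly escrow = $11,863.56 ÷ 12 = $988.63
Shortage per month = $900.96 / 12 = $75.08
Adjusted monthly = $988.63 + $75.08 = $1,063.71

$1,063.71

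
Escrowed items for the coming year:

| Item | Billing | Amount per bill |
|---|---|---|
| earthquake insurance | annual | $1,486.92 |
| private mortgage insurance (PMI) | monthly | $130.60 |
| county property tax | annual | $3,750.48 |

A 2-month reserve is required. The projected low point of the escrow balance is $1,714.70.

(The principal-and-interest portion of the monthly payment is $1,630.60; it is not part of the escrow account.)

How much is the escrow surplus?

Earthquake insurance — $1,486.92
Private mortgage insurance (PMI) — $130.60 × 12 = $1,567.20
County property tax — $3,750.48
Annual escrow total = $1,486.92 + $1,567.20 + $3,750.48 = $6,804.60
Per month = $6,804.60 / 12 = $567.05
Required reserve = 2 × $567.05 = $1,134.10
Surplus = $1,714.70 − $1,134.10 = $580.60

$580.60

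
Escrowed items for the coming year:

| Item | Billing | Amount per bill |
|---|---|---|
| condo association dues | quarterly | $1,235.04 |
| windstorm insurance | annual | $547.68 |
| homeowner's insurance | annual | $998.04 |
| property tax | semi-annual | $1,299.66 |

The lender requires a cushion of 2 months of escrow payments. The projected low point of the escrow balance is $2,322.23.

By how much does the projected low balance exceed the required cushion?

$808.03

Condo association dues: $1,235.04 × 4 = $4,940.16 annually
Windstorm insurance: $547.68 annually
Homeowner's insurance: $998.04 annually
Property tax: $1,299.66 × 2 = $2,599.32 annually
Total per year = $4,940.16 + $547.68 + $998.04 + $2,599.32 = $9,085.20
Monthly escrow = $9,085.20 / 12 = $757.10
Required cushion = 2 × $757.10 = $1,514.20
Excess over cushion: $2,322.23 − $1,514.20 = $808.03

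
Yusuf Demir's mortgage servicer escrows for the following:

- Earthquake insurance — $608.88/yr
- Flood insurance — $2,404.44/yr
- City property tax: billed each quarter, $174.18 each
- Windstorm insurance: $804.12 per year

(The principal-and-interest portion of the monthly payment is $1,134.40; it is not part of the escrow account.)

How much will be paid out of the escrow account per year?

$4,514.16

Earthquake insurance: $608.88
Flood insurance: $2,404.44
City property tax: $174.18 × 4 = $696.72
Windstorm insurance: $804.12
Yearly total = $608.88 + $2,404.44 + $696.72 + $804.12 = $4,514.16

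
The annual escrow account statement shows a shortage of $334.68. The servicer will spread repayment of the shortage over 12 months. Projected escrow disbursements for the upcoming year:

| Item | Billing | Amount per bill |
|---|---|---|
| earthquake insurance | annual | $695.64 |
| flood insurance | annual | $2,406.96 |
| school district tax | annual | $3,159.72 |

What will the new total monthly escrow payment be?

Earthquake insurance = $695.64 annually
Flood insurance = $2,406.96 annually
School district tax = $3,159.72 annually
Total annual escrow = $695.64 + $2,406.96 + $3,159.72 = $6,262.32
Monthly = $6,262.32 ÷ 12 = $521.86
Shortage spread = $334.68 / 12 = $27.89/mo
Adjusted monthly = $521.86 + $27.89 = $549.75

$549.75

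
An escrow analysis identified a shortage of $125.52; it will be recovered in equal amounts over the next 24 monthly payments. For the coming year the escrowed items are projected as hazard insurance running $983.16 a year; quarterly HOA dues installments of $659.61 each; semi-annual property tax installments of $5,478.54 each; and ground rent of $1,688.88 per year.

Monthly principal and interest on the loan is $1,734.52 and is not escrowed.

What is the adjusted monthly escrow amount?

Hazard insurance: $983.16 annually
HOA dues: $659.61 × 4 = $2,638.44 annually
Property tax: $5,478.54 × 2 = $10,957.08 annually
Ground rent: $1,688.88 annually
Total annual escrow = $16,267.56
Base monthly escrow = $16,267.56 ÷ 12 = $1,355.63
Shortage spread = $125.52 / 24 = $5.23/mo
Adjusted monthly = $1,355.63 + $5.23 = $1,360.86

$1,360.86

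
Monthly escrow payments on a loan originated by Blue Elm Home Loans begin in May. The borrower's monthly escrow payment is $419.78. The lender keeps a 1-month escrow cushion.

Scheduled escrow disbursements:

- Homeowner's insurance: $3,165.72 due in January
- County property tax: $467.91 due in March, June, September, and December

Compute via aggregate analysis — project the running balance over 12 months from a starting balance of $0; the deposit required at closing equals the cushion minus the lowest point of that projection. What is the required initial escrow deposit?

$1,211.21

Cushion = 1 × $419.78 = $419.78
Trial balance (start $0, +$419.78 each month, − disbursements):
  May: +$419.78 → $419.78
  Jun: +$419.78 − $467.91 → $371.65
  Jul: +$419.78 → $791.43
  Aug: +$419.78 → $1,211.21
  Sep: +$419.78 − $467.91 → $1,163.08
  Oct: +$419.78 → $1,582.86
  Nov: +$419.78 → $2,002.64
  Dec: +$419.78 − $467.91 → $1,954.51
  Jan: +$419.78 − $3,165.72 → -$791.43
  Feb: +$419.78 → -$371.65
  Mar: +$419.78 − $467.91 → -$419.78
  Apr: +$419.78 → $0.00
Lowest trial balance = -$791.43 (Jan)
Initial deposit = cushion − low point = $419.78 − (-$791.43) = $1,211.21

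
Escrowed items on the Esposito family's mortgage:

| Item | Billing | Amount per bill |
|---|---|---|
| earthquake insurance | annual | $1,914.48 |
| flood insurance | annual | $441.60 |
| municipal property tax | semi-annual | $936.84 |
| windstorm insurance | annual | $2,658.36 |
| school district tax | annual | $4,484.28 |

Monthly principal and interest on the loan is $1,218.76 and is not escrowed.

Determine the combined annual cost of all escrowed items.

Earthquake insurance: $1,914.48 annually
Flood insurance: $441.60 annually
Municipal property tax: $936.84 × 2 = $1,873.68 annually
Windstorm insurance: $2,658.36 annually
School district tax: $4,484.28 annually
Total per year = $1,914.48 + $441.60 + $1,873.68 + $2,658.36 + $4,484.28 = $11,372.40

$11,372.40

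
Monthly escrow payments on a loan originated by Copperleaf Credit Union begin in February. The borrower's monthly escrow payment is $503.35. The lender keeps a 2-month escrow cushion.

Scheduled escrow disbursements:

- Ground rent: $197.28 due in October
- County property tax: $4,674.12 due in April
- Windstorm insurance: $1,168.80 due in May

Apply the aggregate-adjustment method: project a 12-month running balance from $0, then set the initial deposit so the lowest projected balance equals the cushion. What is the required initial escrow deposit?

Cushion = 2 × $503.35 = $1,006.70
Trial balance (start $0, +$503.35 each month, − disbursements):
  Feb: +$503.35 → $503.35
  Mar: +$503.35 → $1,006.70
  Apr: +$503.35 − $4,674.12 → -$3,164.07
  May: +$503.35 − $1,168.80 → -$3,829.52
  Jun: +$503.35 → -$3,326.17
  Jul: +$503.35 → -$2,822.82
  Aug: +$503.35 → -$2,319.47
  Sep: +$503.35 → -$1,816.12
  Oct: +$503.35 − $197.28 → -$1,510.05
  Nov: +$503.35 → -$1,006.70
  Dec: +$503.35 → -$503.35
  Jan: +$503.35 → $0.00
Lowest trial balance = -$3,829.52 (May)
Initial deposit = cushion − low point = $1,006.70 − (-$3,829.52) = $4,836.22

$4,836.22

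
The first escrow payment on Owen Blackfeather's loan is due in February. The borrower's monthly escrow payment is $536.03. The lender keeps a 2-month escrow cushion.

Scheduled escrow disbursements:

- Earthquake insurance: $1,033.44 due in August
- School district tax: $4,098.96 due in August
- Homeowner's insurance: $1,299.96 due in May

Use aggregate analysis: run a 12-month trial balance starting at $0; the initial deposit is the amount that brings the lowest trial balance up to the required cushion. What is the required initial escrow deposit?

$3,752.21

Cushion = 2 × $536.03 = $1,072.06
Trial balance (start $0, +$536.03 each month, − disbursements):
  Feb: +$536.03 → $536.03
  Mar: +$536.03 → $1,072.06
  Apr: +$536.03 → $1,608.09
  May: +$536.03 − $1,299.96 → $844.16
  Jun: +$536.03 → $1,380.19
  Jul: +$536.03 → $1,916.22
  Aug: +$536.03 − $5,132.40 → -$2,680.15
  Sep: +$536.03 → -$2,144.12
  Oct: +$536.03 → -$1,608.09
  Nov: +$536.03 → -$1,072.06
  Dec: +$536.03 → -$536.03
  Jan: +$536.03 → $0.00
Lowest trial balance = -$2,680.15 (Aug)
Initial deposit = cushion − low point = $1,072.06 − (-$2,680.15) = $3,752.21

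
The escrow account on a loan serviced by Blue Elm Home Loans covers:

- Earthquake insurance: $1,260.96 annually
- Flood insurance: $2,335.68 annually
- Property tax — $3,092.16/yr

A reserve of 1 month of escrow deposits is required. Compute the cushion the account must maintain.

$557.40

Earthquake insurance = $1,260.96 annually
Flood insurance = $2,335.68 annually
Property tax = $3,092.16 annually
Annual escrow total = $6,688.80
Per month = $6,688.80 / 12 = $557.40
Reserve = 1 × $557.40 = $557.40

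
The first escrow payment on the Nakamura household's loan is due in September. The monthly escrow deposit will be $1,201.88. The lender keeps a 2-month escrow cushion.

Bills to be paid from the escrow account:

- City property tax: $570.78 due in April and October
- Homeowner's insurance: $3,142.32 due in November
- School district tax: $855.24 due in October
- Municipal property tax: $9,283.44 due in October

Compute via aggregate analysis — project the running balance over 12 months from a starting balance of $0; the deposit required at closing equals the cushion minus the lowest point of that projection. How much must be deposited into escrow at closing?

Cushion = 2 × $1,201.88 = $2,403.76
Trial balance (start $0, +$1,201.88 each month, − disbursements):
  Sep: +$1,201.88 → $1,201.88
  Oct: +$1,201.88 − $10,709.46 → -$8,305.70
  Nov: +$1,201.88 − $3,142.32 → -$10,246.14
  Dec: +$1,201.88 → -$9,044.26
  Jan: +$1,201.88 → -$7,842.38
  Feb: +$1,201.88 → -$6,640.50
  Mar: +$1,201.88 → -$5,438.62
  Apr: +$1,201.88 − $570.78 → -$4,807.52
  May: +$1,201.88 → -$3,605.64
  Jun: +$1,201.88 → -$2,403.76
  Jul: +$1,201.88 → -$1,201.88
  Aug: +$1,201.88 → $0.00
Lowest trial balance = -$10,246.14 (Nov)
Initial deposit = cushion − low point = $2,403.76 − (-$10,246.14) = $12,649.90

$12,649.90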